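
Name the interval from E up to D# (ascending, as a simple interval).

The letter names run E→D, a span of 6 letter steps, so the interval is some kind of seventh.
E to D# is 11 semitones. A major seventh is 11, so 11 makes it major.

major seventh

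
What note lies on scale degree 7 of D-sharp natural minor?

Degree 7 takes the letter 6 steps above D, which is C.
In natural minor, degree 7 sits 10 semitones above the tonic. D# + 10 semitones is pitch class 1, spelled on C as C#.

C#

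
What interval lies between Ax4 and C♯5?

Counting letters A–B–C gives a third.
A##→C# = 2 semitones, 2 narrower than the major third (4), so diminished.

diminished third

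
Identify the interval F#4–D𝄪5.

augmented sixth

Counting letters F–G–A–B–C–D gives a sixth.
F#→D## = 10 semitones, 1 wider than the major sixth (9), so augmented.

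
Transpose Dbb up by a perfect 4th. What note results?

D up a perfect fourth is G, so the target letter is G.
From Dbb, a perfect fourth is 5 semitones up: Gbb.

Gbb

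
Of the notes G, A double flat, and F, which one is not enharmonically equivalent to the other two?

F

In 12-tone equal temperament, enharmonic equivalents share a pitch class. G is pitch class 7; Abb is pitch class 7; F is pitch class 5.
G and Abb share pitch class 7, while F is pitch class 5.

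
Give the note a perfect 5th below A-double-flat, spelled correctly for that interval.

Dbb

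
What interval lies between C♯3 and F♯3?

perfect fourth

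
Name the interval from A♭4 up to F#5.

augmented sixth

Counting letters A–B–C–D–E–F gives a sixth.
Ab→F# = 10 semitones, 1 wider than the major sixth (9), so augmented.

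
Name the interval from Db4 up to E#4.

doubly augmented second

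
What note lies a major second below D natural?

C

A second below D lands on the letter C.
A major second spans 2 semitones, so D moves to pitch class 0. On the letter C that is C.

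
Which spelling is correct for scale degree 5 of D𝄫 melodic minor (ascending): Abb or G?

Abb

Each scale degree takes a distinct letter name. Degree 5 of a scale on D must use the letter A.
Abb and G are enharmonically the same pitch, but only Abb uses the letter A, so it is the correct spelling here.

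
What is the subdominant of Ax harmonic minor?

Degree 4 takes the letter 3 steps above A, which is D.
In harmonic minor, degree 4 sits 5 semitones above the tonic. A## + 5 semitones is pitch class 4, spelled on D as D##.

D##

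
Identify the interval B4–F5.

diminished fifth

The letter names run B→F, a span of 4 letter steps, so the interval is some kind of fifth.
B to F is 6 semitones. A perfect fifth is 7, so 6 makes it diminished.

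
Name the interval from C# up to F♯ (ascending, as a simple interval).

perfect fourth

Counting letters C–D–E–F gives a fourth.
C#→F# = 5 semitones, exactly the perfect fourth.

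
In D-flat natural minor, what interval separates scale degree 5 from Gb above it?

Scale degree 5 of Db natural minor is Ab.
Ab up to Gb: letters A→G make it a seventh; 10 semitones makes it minor.

minor seventh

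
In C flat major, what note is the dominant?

Gb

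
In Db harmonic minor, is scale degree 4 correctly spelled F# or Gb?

Gb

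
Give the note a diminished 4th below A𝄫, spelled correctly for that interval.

Eb

A down a perfect fourth is E, so the target letter is E.
From Abb, a diminished fourth is 4 semitones down: Eb.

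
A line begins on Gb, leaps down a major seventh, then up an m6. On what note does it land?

Fbb

A major seventh down from Gb is Abb (letter A, 11 semitones down).
A minor sixth up from Abb is Fbb (letter F, 8 semitones up).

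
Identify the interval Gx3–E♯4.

The letter names run G→E, a span of 5 letter steps, so the interval is some kind of sixth.
G## to E# is 8 semitones. A major sixth is 9, so 8 makes it minor.

minor sixth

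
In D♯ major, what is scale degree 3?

F##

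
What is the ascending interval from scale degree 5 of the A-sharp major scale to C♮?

diminished sixth

Scale degree 5 of A# major is E#.
E# up to C: letters E→C make it a sixth; 7 semitones makes it diminished.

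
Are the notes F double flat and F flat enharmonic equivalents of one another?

No

Two spellings are enharmonically equivalent only if they share a pitch class.
Here Fbb → 3, Fb → 4; 3 ≠ 4, so they are not.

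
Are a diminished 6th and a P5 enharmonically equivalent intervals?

Yes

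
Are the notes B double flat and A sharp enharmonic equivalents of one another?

Two spellings are enharmonically equivalent only if they share a pitch class.
Here Bbb → 9, A# → 10; 9 ≠ 10, so they are not.

No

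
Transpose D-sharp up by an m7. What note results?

A seventh above D lands on the letter C.
A minor seventh spans 10 semitones, so D# moves to pitch class 1. On the letter C that is C#.

C#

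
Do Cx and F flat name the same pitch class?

No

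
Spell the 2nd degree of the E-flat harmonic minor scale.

F

The Eb harmonic minor scale runs Eb F Gb Ab Bb Cb D.
Degree 2 is F.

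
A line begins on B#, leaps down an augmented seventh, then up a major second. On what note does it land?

An augmented seventh down from B# is C (letter C, 12 semitones down).
A major second up from C is D (letter D, 2 semitones up).

D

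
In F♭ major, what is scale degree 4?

The Fb major scale runs Fb Gb Ab Bbb Cb Db Eb.
Degree 4 is Bbb.

Bbb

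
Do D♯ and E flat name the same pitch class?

D# is pitch class 3; Eb is pitch class 3.
All spellings map to pitch class 3, so they are enharmonically equivalent.

Yes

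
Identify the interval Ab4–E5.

augmented fifth

Counting letters A–B–C–D–E gives a fifth.
Ab→E = 8 semitones, 1 wider than the perfect fifth (7), so augmented.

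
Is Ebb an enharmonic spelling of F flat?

No

Two spellings are enharmonically equivalent only if they share a pitch class.
Here Ebb → 2, Fb → 4; 2 ≠ 4, so they are not.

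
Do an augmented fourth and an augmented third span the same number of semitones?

No

An augmented fourth spans 6 semitones; an augmented third spans 5.
The spans differ, so they are not enharmonic equivalents.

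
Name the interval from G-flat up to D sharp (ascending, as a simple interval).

Counting letters G–A–B–C–D gives a fifth.
Gb→D# = 9 semitones, 2 wider than the perfect fifth (7), so doubly augmented.

doubly augmented fifth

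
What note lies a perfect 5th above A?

E

A fifth above A lands on the letter E.
A perfect fifth spans 7 semitones, so A moves to pitch class 4. On the letter E that is E.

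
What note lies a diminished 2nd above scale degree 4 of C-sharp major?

Gb

Scale degree 4 of C# major is F#.
A diminished second (0 semitones) above F# lands on the letter G, giving Gb.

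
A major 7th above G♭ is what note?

F

A seventh above G lands on the letter F.
A major seventh spans 11 semitones, so Gb moves to pitch class 5. On the letter F that is F.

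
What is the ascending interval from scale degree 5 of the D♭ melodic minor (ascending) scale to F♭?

Scale degree 5 of Db melodic minor (ascending) is Ab.
Ab up to Fb: letters A→F make it a sixth; 8 semitones makes it minor.

minor sixth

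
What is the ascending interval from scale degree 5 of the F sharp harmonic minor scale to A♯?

Scale degree 5 of F# harmonic minor is C#.
C# up to A#: letters C→A make it a sixth; 9 semitones makes it major.

major sixth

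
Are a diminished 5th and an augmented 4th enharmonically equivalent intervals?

Yes

A diminished fifth spans 6 semitones; an augmented fourth spans 6.
They are enharmonically equivalent.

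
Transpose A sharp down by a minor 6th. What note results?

C##

A sixth below A lands on the letter C.
A minor sixth spans 8 semitones, so A# moves to pitch class 2. On the letter C that is C##.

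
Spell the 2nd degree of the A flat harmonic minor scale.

The Ab harmonic minor scale runs Ab Bb Cb Db Eb Fb G.
Degree 2 is Bb.

Bb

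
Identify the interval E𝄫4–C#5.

doubly augmented sixth

The letter names run E→C, a span of 5 letter steps, so the interval is some kind of sixth.
Ebb to C# is 11 semitones. A major sixth is 9, so 11 makes it doubly augmented.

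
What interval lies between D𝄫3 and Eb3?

augmented second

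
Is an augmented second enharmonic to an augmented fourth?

An augmented second spans 3 semitones; an augmented fourth spans 6.
The spans differ, so they are not enharmonic equivalents.

No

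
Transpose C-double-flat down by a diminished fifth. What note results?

Fb

A fifth below C lands on the letter F.
A diminished fifth spans 6 semitones, so Cbb moves to pitch class 4. On the letter F that is Fb.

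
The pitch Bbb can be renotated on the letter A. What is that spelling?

Bbb is pitch class 9. The letter A alone is pitch class 9.
Pitch class 9 on A needs no accidental: A.

A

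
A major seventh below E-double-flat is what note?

Fbb

E down a major seventh is F, so the target letter is F.
From Ebb, a major seventh is 11 semitones down: Fbb.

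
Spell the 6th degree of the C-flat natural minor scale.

Abb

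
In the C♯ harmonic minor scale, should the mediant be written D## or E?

E

Each scale degree takes a distinct letter name. Degree 3 of a scale on C must use the letter E.
E and D## are enharmonically the same pitch, but only E uses the letter E, so it is the correct spelling here.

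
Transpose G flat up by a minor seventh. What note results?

G up a major seventh is F#, so the target letter is F.
From Gb, a minor seventh is 10 semitones up: Fb.

Fb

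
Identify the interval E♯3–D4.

diminished seventh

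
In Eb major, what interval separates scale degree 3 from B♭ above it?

minor third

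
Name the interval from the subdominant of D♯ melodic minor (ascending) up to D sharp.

perfect fifth

The subdominant of D# melodic minor (ascending) is G#.
G# up to D#: letters G→D make it a fifth; 7 semitones makes it perfect.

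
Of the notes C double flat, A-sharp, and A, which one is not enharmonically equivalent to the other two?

In 12-tone equal temperament, enharmonic equivalents share a pitch class. Cbb is pitch class 10; A# is pitch class 10; A is pitch class 9.
Cbb and A# share pitch class 10, while A is pitch class 9.

A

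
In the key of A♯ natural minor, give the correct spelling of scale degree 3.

The A# natural minor scale runs A# B# C# D# E# F# G#.
Degree 3 is C#.

C#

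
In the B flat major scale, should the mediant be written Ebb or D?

Each scale degree takes a distinct letter name. Degree 3 of a scale on B must use the letter D.
D and Ebb are enharmonically the same pitch, but only D uses the letter D, so it is the correct spelling here.

D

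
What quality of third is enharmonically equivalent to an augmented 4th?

doubly augmented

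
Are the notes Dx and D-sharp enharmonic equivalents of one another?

Two spellings are enharmonically equivalent only if they share a pitch class.
Here D## → 4, D# → 3; 3 ≠ 4, so they are not.

No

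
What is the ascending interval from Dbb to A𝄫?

Counting letters D–E–F–G–A gives a fifth.
Dbb→Abb = 7 semitones, exactly the perfect fifth.

perfect fifth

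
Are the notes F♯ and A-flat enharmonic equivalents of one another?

Two spellings are enharmonically equivalent only if they share a pitch class.
Here F# → 6, Ab → 8; 6 ≠ 8, so they are not.

No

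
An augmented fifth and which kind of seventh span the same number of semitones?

doubly diminished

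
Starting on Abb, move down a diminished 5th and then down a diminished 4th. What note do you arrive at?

A

A diminished fifth down from Abb is Db (letter D, 6 semitones down).
A diminished fourth down from Db is A (letter A, 4 semitones down).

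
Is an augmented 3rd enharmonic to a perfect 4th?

Yes

An augmented third spans 5 semitones; a perfect fourth spans 5.
They are enharmonically equivalent.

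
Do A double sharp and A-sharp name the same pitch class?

No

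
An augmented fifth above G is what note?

A fifth above G lands on the letter D.
An augmented fifth spans 8 semitones, so G moves to pitch class 3. On the letter D that is D#.

D#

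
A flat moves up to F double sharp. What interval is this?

The letter names run A→F, a span of 5 letter steps, so the interval is some kind of sixth.
Ab to F## is 11 semitones. A major sixth is 9, so 11 makes it doubly augmented.

doubly augmented sixth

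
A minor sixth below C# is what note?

E#

A sixth below C lands on the letter E.
A minor sixth spans 8 semitones, so C# moves to pitch class 5. On the letter E that is E#.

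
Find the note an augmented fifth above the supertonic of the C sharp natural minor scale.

A##

The supertonic of C# natural minor is D#.
An augmented fifth (8 semitones) above D# lands on the letter A, giving A##.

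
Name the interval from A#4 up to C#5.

Counting letters A–B–C gives a third.
A#→C# = 3 semitones, 1 narrower than the major third (4), so minor.

minor third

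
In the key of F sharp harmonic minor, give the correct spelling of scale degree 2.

G#

Degree 2 takes the letter 1 step above F, which is G.
In harmonic minor, degree 2 sits 2 semitones above the tonic. F# + 2 semitones is pitch class 8, spelled on G as G#.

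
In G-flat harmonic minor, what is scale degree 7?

The Gb harmonic minor scale runs Gb Ab Bbb Cb Db Ebb F.
Degree 7 is F.

F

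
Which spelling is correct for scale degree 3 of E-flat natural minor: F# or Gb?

Each scale degree takes a distinct letter name. Degree 3 of a scale on E must use the letter G.
Gb and F# are enharmonically the same pitch, but only Gb uses the letter G, so it is the correct spelling here.

Gb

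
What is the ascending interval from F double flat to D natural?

The letter names run F→D, a span of 5 letter steps, so the interval is some kind of sixth.
Fbb to D is 11 semitones. A major sixth is 9, so 11 makes it doubly augmented.

doubly augmented sixth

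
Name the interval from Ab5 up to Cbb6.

diminished third

The letter names run A→C, a span of 2 letter steps, so the interval is some kind of third.
Ab to Cbb is 2 semitones. A major third is 4, so 2 makes it diminished.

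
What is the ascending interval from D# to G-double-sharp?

augmented fourth

Counting letters D–E–F–G gives a fourth.
D#→G## = 6 semitones, 1 wider than the perfect fourth (5), so augmented.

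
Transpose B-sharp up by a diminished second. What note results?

C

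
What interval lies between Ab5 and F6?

major sixth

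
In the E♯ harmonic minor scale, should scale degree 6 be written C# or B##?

C#

Each scale degree takes a distinct letter name. Degree 6 of a scale on E must use the letter C.
C# and B## are enharmonically the same pitch, but only C# uses the letter C, so it is the correct spelling here.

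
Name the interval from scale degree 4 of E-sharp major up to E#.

Scale degree 4 of E# major is A#.
A# up to E#: letters A→E make it a fifth; 7 semitones makes it perfect.

perfect fifth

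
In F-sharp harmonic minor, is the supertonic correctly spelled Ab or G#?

G#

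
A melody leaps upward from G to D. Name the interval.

perfect fifth

The letter names run G→D, a span of 4 letter steps, so the interval is some kind of fifth.
G to D is 7 semitones. A perfect fifth is 7, so 7 makes it perfect.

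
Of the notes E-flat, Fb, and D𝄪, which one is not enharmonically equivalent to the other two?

In 12-tone equal temperament, enharmonic equivalents share a pitch class. Eb is pitch class 3; Fb is pitch class 4; D## is pitch class 4.
Fb and D## share pitch class 4, while Eb is pitch class 3.

Eb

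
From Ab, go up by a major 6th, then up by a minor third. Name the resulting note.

A major sixth up from Ab is F (letter F, 9 semitones up).
A minor third up from F is Ab (letter A, 3 semitones up).

Ab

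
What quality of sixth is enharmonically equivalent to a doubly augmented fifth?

major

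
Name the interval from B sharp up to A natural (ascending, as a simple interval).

The letter names run B→A, a span of 6 letter steps, so the interval is some kind of seventh.
B# to A is 9 semitones. A major seventh is 11, so 9 makes it diminished.

diminished seventh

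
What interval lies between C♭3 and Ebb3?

Counting letters C–D–E gives a third.
Cb→Ebb = 3 semitones, 1 narrower than the major third (4), so minor.

minor third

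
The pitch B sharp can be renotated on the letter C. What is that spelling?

Plain C sits at the same pitch as B#, so on the letter C the same pitch needs a natural: C.

C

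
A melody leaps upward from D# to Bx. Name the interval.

augmented sixth

Counting letters D–E–F–G–A–B gives a sixth.
D#→B## = 10 semitones, 1 wider than the major sixth (9), so augmented.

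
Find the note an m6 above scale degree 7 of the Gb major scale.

Scale degree 7 of Gb major is F.
A minor sixth (8 semitones) above F lands on the letter D, giving Db.

Db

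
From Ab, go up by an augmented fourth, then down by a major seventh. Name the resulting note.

An augmented fourth up from Ab is D (letter D, 6 semitones up).
A major seventh down from D is Eb (letter E, 11 semitones down).

Eb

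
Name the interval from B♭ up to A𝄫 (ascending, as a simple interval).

diminished seventh

Counting letters B–C–D–E–F–G–A gives a seventh.
Bb→Abb = 9 semitones, 2 narrower than the major seventh (11), so diminished.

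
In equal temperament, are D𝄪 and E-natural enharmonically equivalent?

Yes

D## = pitch class 4 and E = pitch class 4 — the same pitch class, so they are enharmonic equivalents.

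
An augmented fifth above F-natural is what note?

F up a perfect fifth is C, so the target letter is C.
From F, an augmented fifth is 8 semitones up: C#.

C#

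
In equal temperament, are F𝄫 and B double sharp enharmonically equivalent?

No

Two spellings are enharmonically equivalent only if they share a pitch class.
Here Fbb → 3, B## → 1; 1 ≠ 3, so they are not.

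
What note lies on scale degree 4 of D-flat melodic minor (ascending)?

Gb

The Db melodic minor (ascending) scale runs Db Eb Fb Gb Ab Bb C.
Degree 4 is Gb.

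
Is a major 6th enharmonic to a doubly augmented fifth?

Yes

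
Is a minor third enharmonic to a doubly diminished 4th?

Yes

A minor third spans 3 semitones; a doubly diminished fourth spans 3.
They are enharmonically equivalent.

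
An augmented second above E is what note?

A second above E lands on the letter F.
An augmented second spans 3 semitones, so E moves to pitch class 7. On the letter F that is F##.

F##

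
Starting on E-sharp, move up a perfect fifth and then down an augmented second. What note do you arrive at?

A perfect fifth up from E# is B# (letter B, 7 semitones up).
An augmented second down from B# is A (letter A, 3 semitones down).

A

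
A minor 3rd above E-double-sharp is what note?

G##

E up a major third is G#, so the target letter is G.
From E##, a minor third is 3 semitones up: G##.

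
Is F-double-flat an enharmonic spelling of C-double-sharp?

Two spellings are enharmonically equivalent only if they share a pitch class.
Here Fbb → 3, C## → 2; 2 ≠ 3, so they are not.

No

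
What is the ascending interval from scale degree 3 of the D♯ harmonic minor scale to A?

Scale degree 3 of D# harmonic minor is F#.
F# up to A: letters F→A make it a third; 3 semitones makes it minor.

minor third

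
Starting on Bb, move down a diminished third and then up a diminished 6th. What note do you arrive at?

Eb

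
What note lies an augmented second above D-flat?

E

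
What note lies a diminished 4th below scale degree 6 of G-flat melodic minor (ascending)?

B

Scale degree 6 of Gb melodic minor (ascending) is Eb.
A diminished fourth (4 semitones) below Eb lands on the letter B, giving B.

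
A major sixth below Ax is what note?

C##

A sixth below A lands on the letter C.
A major sixth spans 9 semitones, so A## moves to pitch class 2. On the letter C that is C##.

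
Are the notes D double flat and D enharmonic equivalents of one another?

Dbb is pitch class 0; D is pitch class 2.
The pitch classes differ (0 vs. 2), so they are not enharmonic equivalents.

No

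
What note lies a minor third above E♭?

E up a major third is G#, so the target letter is G.
From Eb, a minor third is 3 semitones up: Gb.

Gb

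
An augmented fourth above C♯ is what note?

C up a perfect fourth is F, so the target letter is F.
From C#, an augmented fourth is 6 semitones up: F##.

F##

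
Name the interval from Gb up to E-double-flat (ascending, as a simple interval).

Counting letters G–A–B–C–D–E gives a sixth.
Gb→Ebb = 8 semitones, 1 narrower than the major sixth (9), so minor.

minor sixth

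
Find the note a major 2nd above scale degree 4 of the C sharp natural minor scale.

G#

Scale degree 4 of C# natural minor is F#.
A major second (2 semitones) above F# lands on the letter G, giving G#.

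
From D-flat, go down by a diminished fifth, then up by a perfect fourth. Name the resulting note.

A diminished fifth down from Db is G (letter G, 6 semitones down).
A perfect fourth up from G is C (letter C, 5 semitones up).

C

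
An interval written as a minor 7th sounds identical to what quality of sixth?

augmented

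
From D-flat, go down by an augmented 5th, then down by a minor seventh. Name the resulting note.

An augmented fifth down from Db is Gbb (letter G, 8 semitones down).
A minor seventh down from Gbb is Abb (letter A, 10 semitones down).

Abb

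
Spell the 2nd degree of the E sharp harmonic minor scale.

F##

The E# harmonic minor scale runs E# F## G# A# B# C# D##.
Degree 2 is F##.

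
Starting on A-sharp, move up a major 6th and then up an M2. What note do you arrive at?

A major sixth up from A# is F## (letter F, 9 semitones up).
A major second up from F## is G## (letter G, 2 semitones up).

G##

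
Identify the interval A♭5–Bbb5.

minor second

Counting letters A–B gives a second.
Ab→Bbb = 1 semitone, 1 narrower than the major second (2), so minor.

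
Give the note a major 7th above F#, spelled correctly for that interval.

F up a major seventh is E, so the target letter is E.
From F#, a major seventh is 11 semitones up: E#.

E#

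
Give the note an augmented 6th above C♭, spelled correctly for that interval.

A

C up a major sixth is A, so the target letter is A.
From Cb, an augmented sixth is 10 semitones up: A.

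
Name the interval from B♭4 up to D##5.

doubly augmented third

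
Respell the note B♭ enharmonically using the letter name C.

Cbb

Bb is pitch class 10. The letter C alone is pitch class 0.
To reach pitch class 10 from C requires an offset of -2 semitones, i.e. double flat: Cbb.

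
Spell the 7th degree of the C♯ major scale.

B#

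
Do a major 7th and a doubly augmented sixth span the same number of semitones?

A major seventh spans 11 semitones; a doubly augmented sixth spans 11.
They are enharmonically equivalent.

Yes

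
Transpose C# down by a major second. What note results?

C down a major second is Bb, so the target letter is B.
From C#, a major second is 2 semitones down: B.

B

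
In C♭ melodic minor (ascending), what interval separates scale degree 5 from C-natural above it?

Scale degree 5 of Cb melodic minor (ascending) is Gb.
Gb up to C: letters G→C make it a fourth; 6 semitones makes it augmented.

augmented fourth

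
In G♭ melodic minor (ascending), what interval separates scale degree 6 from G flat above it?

minor third

Scale degree 6 of Gb melodic minor (ascending) is Eb.
Eb up to Gb: letters E→G make it a third; 3 semitones makes it minor.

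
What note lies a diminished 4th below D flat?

A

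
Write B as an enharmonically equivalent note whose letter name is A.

A##

Plain A sits 2 semitones below B, so on the letter A the same pitch needs a double sharp: A##.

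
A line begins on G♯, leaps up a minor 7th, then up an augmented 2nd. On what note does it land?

G##

A minor seventh up from G# is F# (letter F, 10 semitones up).
An augmented second up from F# is G## (letter G, 3 semitones up).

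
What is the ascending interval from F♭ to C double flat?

Counting letters F–G–A–B–C gives a fifth.
Fb→Cbb = 6 semitones, 1 narrower than the perfect fifth (7), so diminished.

diminished fifth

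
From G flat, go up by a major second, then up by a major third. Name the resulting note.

A major second up from Gb is Ab (letter A, 2 semitones up).
A major third up from Ab is C (letter C, 4 semitones up).

C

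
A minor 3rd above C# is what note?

E

C up a major third is E, so the target letter is E.
From C#, a minor third is 3 semitones up: E.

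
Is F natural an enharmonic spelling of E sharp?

F = pitch class 5 and E# = pitch class 5 — the same pitch class, so they are enharmonic equivalents.

Yes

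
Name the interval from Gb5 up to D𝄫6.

The letter names run G→D, a span of 4 letter steps, so the interval is some kind of fifth.
Gb to Dbb is 6 semitones. A perfect fifth is 7, so 6 makes it diminished.

diminished fifth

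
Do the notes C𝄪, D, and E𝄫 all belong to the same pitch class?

C## is pitch class 2; D is pitch class 2; Ebb is pitch class 2.
All spellings map to pitch class 2, so they are enharmonically equivalent.

Yes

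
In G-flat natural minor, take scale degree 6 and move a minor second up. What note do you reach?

Scale degree 6 of Gb natural minor is Ebb.
A minor second (1 semitone) above Ebb lands on the letter F, giving Fbb.

Fbb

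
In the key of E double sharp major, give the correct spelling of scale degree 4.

Degree 4 takes the letter 3 steps above E, which is A.
In major, degree 4 sits 5 semitones above the tonic. E## + 5 semitones is pitch class 11, spelled on A as A##.

A##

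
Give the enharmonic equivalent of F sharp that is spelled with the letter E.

F# is pitch class 6. The letter E alone is pitch class 4.
To reach pitch class 6 from E requires an offset of +2 semitones, i.e. double sharp: E##.

E##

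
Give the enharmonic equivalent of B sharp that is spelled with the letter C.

C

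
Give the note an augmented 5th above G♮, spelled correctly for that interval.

G up a perfect fifth is D, so the target letter is D.
From G, an augmented fifth is 8 semitones up: D#.

D#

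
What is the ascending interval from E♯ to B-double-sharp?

Counting letters E–F–G–A–B gives a fifth.
E#→B## = 8 semitones, 1 wider than the perfect fifth (7), so augmented.

augmented fifth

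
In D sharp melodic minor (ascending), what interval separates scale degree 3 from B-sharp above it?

augmented fourth

Scale degree 3 of D# melodic minor (ascending) is F#.
F# up to B#: letters F→B make it a fourth; 6 semitones makes it augmented.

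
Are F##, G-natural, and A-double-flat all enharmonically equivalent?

Yes

F## is pitch class 7; G is pitch class 7; Abb is pitch class 7.
All spellings map to pitch class 7, so they are enharmonically equivalent.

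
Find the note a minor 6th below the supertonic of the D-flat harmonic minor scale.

G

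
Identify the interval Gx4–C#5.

The letter names run G→C, a span of 3 letter steps, so the interval is some kind of fourth.
G## to C# is 4 semitones. A perfect fourth is 5, so 4 makes it diminished.

diminished fourth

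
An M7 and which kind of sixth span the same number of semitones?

doubly augmented

A major seventh spans 11 semitones.
A sixth spanning 11 semitones is doubly augmented (the major sixth is 9).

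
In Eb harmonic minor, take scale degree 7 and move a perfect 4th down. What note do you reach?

A

Scale degree 7 of Eb harmonic minor is D.
A perfect fourth (5 semitones) below D lands on the letter A, giving A.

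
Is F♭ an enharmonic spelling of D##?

Yes

Fb is pitch class 4; D## is pitch class 4.
All spellings map to pitch class 4, so they are enharmonically equivalent.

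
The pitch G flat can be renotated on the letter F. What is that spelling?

F#

Plain F sits 1 semitone below Gb, so on the letter F the same pitch needs a sharp: F#.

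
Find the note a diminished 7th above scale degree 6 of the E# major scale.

B

Scale degree 6 of E# major is C##.
A diminished seventh (9 semitones) above C## lands on the letter B, giving B.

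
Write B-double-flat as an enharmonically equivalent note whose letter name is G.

G##

Bbb is pitch class 9. The letter G alone is pitch class 7.
To reach pitch class 9 from G requires an offset of +2 semitones, i.e. double sharp: G##.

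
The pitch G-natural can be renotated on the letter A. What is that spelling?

Abb

G is pitch class 7. The letter A alone is pitch class 9.
To reach pitch class 7 from A requires an offset of -2 semitones, i.e. double flat: Abb.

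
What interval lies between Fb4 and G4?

augmented second

The letter names run F→G, a span of 1 letter step, so the interval is some kind of second.
Fb to G is 3 semitones. A major second is 2, so 3 makes it augmented.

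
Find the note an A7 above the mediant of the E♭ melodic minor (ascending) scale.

F#

The mediant of Eb melodic minor (ascending) is Gb.
An augmented seventh (12 semitones) above Gb lands on the letter F, giving F#.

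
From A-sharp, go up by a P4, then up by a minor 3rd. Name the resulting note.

F#

A perfect fourth up from A# is D# (letter D, 5 semitones up).
A minor third up from D# is F# (letter F, 3 semitones up).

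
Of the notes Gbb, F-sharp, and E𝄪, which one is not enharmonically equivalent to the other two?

Gbb

In 12-tone equal temperament, enharmonic equivalents share a pitch class. Gbb is pitch class 5; F# is pitch class 6; E## is pitch class 6.
F# and E## share pitch class 6, while Gbb is pitch class 5.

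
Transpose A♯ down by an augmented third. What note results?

A down a major third is F, so the target letter is F.
From A#, an augmented third is 5 semitones down: F.

F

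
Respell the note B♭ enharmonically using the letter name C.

Cbb

Bb is pitch class 10. The letter C alone is pitch class 0.
To reach pitch class 10 from C requires an offset of -2 semitones, i.e. double flat: Cbb.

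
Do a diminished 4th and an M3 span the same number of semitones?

A diminished fourth spans 4 semitones; a major third spans 4.
They are enharmonically equivalent.

Yes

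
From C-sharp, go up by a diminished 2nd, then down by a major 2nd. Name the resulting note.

Cb

A diminished second up from C# is Db (letter D, 0 semitones up).
A major second down from Db is Cb (letter C, 2 semitones down).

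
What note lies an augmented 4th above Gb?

C

G up a perfect fourth is C, so the target letter is C.
From Gb, an augmented fourth is 6 semitones up: C.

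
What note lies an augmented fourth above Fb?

A fourth above F lands on the letter B.
An augmented fourth spans 6 semitones, so Fb moves to pitch class 10. On the letter B that is Bb.

Bb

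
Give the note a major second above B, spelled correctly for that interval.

A second above B lands on the letter C.
A major second spans 2 semitones, so B moves to pitch class 1. On the letter C that is C#.

C#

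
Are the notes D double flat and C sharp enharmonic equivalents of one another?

No

Two spellings are enharmonically equivalent only if they share a pitch class.
Here Dbb → 0, C# → 1; 0 ≠ 1, so they are not.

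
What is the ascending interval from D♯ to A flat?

doubly diminished fifth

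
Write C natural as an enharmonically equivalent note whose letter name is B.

B#

C is pitch class 0. The letter B alone is pitch class 11.
To reach pitch class 0 from B requires an offset of +1 semitone, i.e. sharp: B#.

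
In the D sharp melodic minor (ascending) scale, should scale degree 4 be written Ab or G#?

G#

Each scale degree takes a distinct letter name. Degree 4 of a scale on D must use the letter G.
G# and Ab are enharmonically the same pitch, but only G# uses the letter G, so it is the correct spelling here.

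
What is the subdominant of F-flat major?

Bbb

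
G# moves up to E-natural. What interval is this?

minor sixth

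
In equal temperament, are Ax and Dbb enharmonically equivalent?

No

A## is pitch class 11; Dbb is pitch class 0.
The pitch classes differ (11 vs. 0), so they are not enharmonic equivalents.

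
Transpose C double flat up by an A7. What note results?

A seventh above C lands on the letter B.
An augmented seventh spans 12 semitones, so Cbb moves to pitch class 10. On the letter B that is Bb.

Bb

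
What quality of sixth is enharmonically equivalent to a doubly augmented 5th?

A doubly augmented fifth spans 9 semitones.
A sixth spanning 9 semitones is major (the major sixth is 9).

major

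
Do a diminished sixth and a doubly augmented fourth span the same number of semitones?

Yes

A diminished sixth spans 7 semitones; a doubly augmented fourth spans 7.
They are enharmonically equivalent.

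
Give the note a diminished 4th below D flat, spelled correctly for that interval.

A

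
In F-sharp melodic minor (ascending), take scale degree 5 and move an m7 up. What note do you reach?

Scale degree 5 of F# melodic minor (ascending) is C#.
A minor seventh (10 semitones) above C# lands on the letter B, giving B.

B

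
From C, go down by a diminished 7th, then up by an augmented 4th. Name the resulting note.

G##

A diminished seventh down from C is D# (letter D, 9 semitones down).
An augmented fourth up from D# is G## (letter G, 6 semitones up).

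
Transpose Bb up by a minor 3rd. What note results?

Db

B up a major third is D#, so the target letter is D.
From Bb, a minor third is 3 semitones up: Db.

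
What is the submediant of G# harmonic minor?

E

Degree 6 takes the letter 5 steps above G, which is E.
In harmonic minor, degree 6 sits 8 semitones above the tonic. G# + 8 semitones is pitch class 4, spelled on E as E.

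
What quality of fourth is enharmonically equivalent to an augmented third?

perfect

An augmented third spans 5 semitones.
A fourth spanning 5 semitones is perfect (the perfect fourth is 5).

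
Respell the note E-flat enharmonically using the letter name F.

Fbb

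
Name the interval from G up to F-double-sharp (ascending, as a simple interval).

The letter names run G→F, a span of 6 letter steps, so the interval is some kind of seventh.
G to F## is 12 semitones. A major seventh is 11, so 12 makes it augmented.

augmented seventh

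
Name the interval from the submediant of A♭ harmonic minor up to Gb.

major second

The submediant of Ab harmonic minor is Fb.
Fb up to Gb: letters F→G make it a second; 2 semitones makes it major.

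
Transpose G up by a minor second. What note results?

Ab

A second above G lands on the letter A.
A minor second spans 1 semitone, so G moves to pitch class 8. On the letter A that is Ab.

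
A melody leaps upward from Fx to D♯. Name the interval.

The letter names run F→D, a span of 5 letter steps, so the interval is some kind of sixth.
F## to D# is 8 semitones. A major sixth is 9, so 8 makes it minor.

minor sixth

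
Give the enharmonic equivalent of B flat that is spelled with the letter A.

A#

Plain A sits 1 semitone below Bb, so on the letter A the same pitch needs a sharp: A#.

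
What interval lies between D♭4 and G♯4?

doubly augmented fourth

The letter names run D→G, a span of 3 letter steps, so the interval is some kind of fourth.
Db to G# is 7 semitones. A perfect fourth is 5, so 7 makes it doubly augmented.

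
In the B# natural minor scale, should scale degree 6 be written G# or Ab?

G#

Each scale degree takes a distinct letter name. Degree 6 of a scale on B must use the letter G.
G# and Ab are enharmonically the same pitch, but only G# uses the letter G, so it is the correct spelling here.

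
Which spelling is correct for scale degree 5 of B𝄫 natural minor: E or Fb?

Each scale degree takes a distinct letter name. Degree 5 of a scale on B must use the letter F.
Fb and E are enharmonically the same pitch, but only Fb uses the letter F, so it is the correct spelling here.

Fb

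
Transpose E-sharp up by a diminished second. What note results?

A second above E lands on the letter F.
A diminished second spans 0 semitones, so E# moves to pitch class 5. On the letter F that is F.

F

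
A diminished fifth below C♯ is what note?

F##

C down a perfect fifth is F, so the target letter is F.
From C#, a diminished fifth is 6 semitones down: F##.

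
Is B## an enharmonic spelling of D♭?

B## is pitch class 1; Db is pitch class 1.
All spellings map to pitch class 1, so they are enharmonically equivalent.

Yes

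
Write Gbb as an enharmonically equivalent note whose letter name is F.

F

Plain F sits at the same pitch as Gbb, so on the letter F the same pitch needs a natural: F.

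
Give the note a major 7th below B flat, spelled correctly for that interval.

Cb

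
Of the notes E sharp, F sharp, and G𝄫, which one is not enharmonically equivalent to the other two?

In 12-tone equal temperament, enharmonic equivalents share a pitch class. E# is pitch class 5; F# is pitch class 6; Gbb is pitch class 5.
E# and Gbb share pitch class 5, while F# is pitch class 6.

F#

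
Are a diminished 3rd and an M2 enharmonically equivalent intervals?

A diminished third spans 2 semitones; a major second spans 2.
They are enharmonically equivalent.

Yes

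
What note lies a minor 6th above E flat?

A sixth above E lands on the letter C.
A minor sixth spans 8 semitones, so Eb moves to pitch class 11. On the letter C that is Cb.

Cb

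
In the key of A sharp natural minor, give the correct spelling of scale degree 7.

The A# natural minor scale runs A# B# C# D# E# F# G#.
Degree 7 is G#.

G#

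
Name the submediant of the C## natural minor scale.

A#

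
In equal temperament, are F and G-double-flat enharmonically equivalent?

F is pitch class 5; Gbb is pitch class 5.
All spellings map to pitch class 5, so they are enharmonically equivalent.

Yes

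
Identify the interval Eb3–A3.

augmented fourth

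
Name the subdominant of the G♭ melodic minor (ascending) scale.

Degree 4 takes the letter 3 steps above G, which is C.
In melodic minor (ascending), degree 4 sits 5 semitones above the tonic. Gb + 5 semitones is pitch class 11, spelled on C as Cb.

Cb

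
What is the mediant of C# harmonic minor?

E

Degree 3 takes the letter 2 steps above C, which is E.
In harmonic minor, degree 3 sits 3 semitones above the tonic. C# + 3 semitones is pitch class 4, spelled on E as E.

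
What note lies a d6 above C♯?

A sixth above C lands on the letter A.
A diminished sixth spans 7 semitones, so C# moves to pitch class 8. On the letter A that is Ab.

Ab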